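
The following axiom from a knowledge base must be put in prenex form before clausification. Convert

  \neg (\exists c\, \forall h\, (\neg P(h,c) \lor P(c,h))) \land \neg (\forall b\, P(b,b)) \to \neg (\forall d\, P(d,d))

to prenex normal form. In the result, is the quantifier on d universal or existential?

existential

Rewrite implications/biconditionals: A → B as ¬A ∨ B.
  \neg (\neg (\exists c\, \forall h\, (\neg P(h,c) \lor P(c,h))) \land \neg (\forall b\, P(b,b))) \lor \neg (\forall d\, P(d,d))
Move each ¬ inward, flipping quantifiers it crosses:
  (\exists c\, \forall h\, (\neg P(h,c) \lor P(c,h))) \lor (\forall b\, P(b,b)) \lor (\exists d\, \neg P(d,d))
Pull the quantifiers to the front (each side's bound variable is not free in the other side):
  \exists c\, \forall h\, \forall b\, \exists d\, (\neg P(h,c) \lor P(c,h) \lor P(b,b) \lor \neg P(d,d))
The quantifier \forall d sits under an odd number of negations (counting the antecedent side of each →), so it flips to \exists d.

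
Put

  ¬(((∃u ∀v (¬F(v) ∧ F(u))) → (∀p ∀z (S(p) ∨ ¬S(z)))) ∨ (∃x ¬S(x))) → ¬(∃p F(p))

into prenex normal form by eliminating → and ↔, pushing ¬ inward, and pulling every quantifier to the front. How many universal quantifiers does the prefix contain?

First replace A → B with ¬A ∨ B.
  ¬¬(¬(∃u ∀v (¬F(v) ∧ F(u))) ∨ (∀p ∀z (S(p) ∨ ¬S(z))) ∨ (∃x ¬S(x))) ∨ ¬(∃p F(p))
Move each ¬ inward, flipping quantifiers it crosses:
  (∀u ∃v (F(v) ∨ ¬F(u))) ∨ (∀p ∀z (S(p) ∨ ¬S(z))) ∨ (∃x ¬S(x)) ∨ (∀p ¬F(p))
Rename bound variables to avoid capture: p↦v1.
  (∀u ∃v (F(v) ∨ ¬F(u))) ∨ (∀p ∀z (S(p) ∨ ¬S(z))) ∨ (∃x ¬S(x)) ∨ (∀v1 ¬F(v1))
Pull the quantifiers to the front (each side's bound variable is not free in the other side):
  ∀u ∃v ∀p ∀z ∃x ∀v1 (F(v) ∨ ¬F(u) ∨ S(p) ∨ ¬S(z) ∨ ¬S(x) ∨ ¬F(v1))
The prefix is ∀u ∃v ∀p ∀z ∃x ∀v1: 4 universal, 2 existential.

4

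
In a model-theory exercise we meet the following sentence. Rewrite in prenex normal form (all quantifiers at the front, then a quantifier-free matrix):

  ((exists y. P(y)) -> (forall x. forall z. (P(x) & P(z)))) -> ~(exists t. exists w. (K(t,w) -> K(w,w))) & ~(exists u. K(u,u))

exists y. exists x. exists z. forall t. forall w. forall u. (P(y) & (~P(x) | ~P(z)) | K(t,w) & ~K(w,w) & ~K(u,u))

Eliminate → and ↔ using ¬ and ∨.
  ~(~(exists y. P(y)) | (forall x. forall z. (P(x) & P(z)))) | ~(exists t. exists w. (~K(t,w) | K(w,w))) & ~(exists u. K(u,u))
Push ¬ through the quantifiers and connectives to reach negation normal form:
  (exists y. P(y)) & (exists x. exists z. (~P(x) | ~P(z))) | (forall t. forall w. (K(t,w) & ~K(w,w))) & (forall u. ~K(u,u))
Extract every quantifier outward, since the variables are now distinct and don't occur free across branches:
  exists y. exists x. exists z. forall t. forall w. forall u. (P(y) & (~P(x) | ~P(z)) | K(t,w) & ~K(w,w) & ~K(u,u))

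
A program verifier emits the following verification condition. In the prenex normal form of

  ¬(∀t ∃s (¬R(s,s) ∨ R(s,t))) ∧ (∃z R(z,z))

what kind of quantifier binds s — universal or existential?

universal

Push ¬ through the quantifiers and connectives to reach negation normal form:
  (∃t ∀s (R(s,s) ∧ ¬R(s,t))) ∧ (∃z R(z,z))
All bound variables are already distinct, so no renaming is needed.
Pull the quantifiers to the front (each side's bound variable is not free in the other side):
  ∃t ∀s ∃z (R(s,s) ∧ ¬R(s,t) ∧ R(z,z))
The quantifier ∃s sits under an odd number of negations, so it flips to ∀s.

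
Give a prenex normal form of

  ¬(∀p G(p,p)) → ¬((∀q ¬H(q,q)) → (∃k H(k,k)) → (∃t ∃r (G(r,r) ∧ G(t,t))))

Eliminate → and ↔ using ¬ and ∨.
  ¬¬(∀p G(p,p)) ∨ ¬(¬(∀q ¬H(q,q)) ∨ ¬(∃k H(k,k)) ∨ (∃t ∃r (G(r,r) ∧ G(t,t))))
Move each ¬ inward, flipping quantifiers it crosses:
  (∀p G(p,p)) ∨ (∀q ¬H(q,q)) ∧ (∃k H(k,k)) ∧ (∀t ∀r (¬G(r,r) ∨ ¬G(t,t)))
All bound variables are already distinct, so no renaming is needed.
Pull the quantifiers to the front (each side's bound variable is not free in the other side):
  ∀p ∀q ∃k ∀t ∀r (G(p,p) ∨ ¬H(q,q) ∧ H(k,k) ∧ (¬G(r,r) ∨ ¬G(t,t)))

∀p ∀q ∃k ∀t ∀r (G(p,p) ∨ ¬H(q,q) ∧ H(k,k) ∧ (¬G(r,r) ∨ ¬G(t,t)))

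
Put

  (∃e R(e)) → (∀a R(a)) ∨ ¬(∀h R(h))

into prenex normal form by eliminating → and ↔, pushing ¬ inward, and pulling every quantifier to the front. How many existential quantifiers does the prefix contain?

1

Eliminate → and ↔ using ¬ and ∨.
  ¬(∃e R(e)) ∨ (∀a R(a)) ∨ ¬(∀h R(h))
Drive negations inward (¬∀x A ≡ ∃x ¬A, ¬∃x A ≡ ∀x ¬A, De Morgan for ∧/∨):
  (∀e ¬R(e)) ∨ (∀a R(a)) ∨ (∃h ¬R(h))
All bound variables are already distinct, so no renaming is needed.
Pull the quantifiers to the front (each side's bound variable is not free in the other side):
  ∀e ∀a ∃h (¬R(e) ∨ R(a) ∨ ¬R(h))
The prefix is ∀e ∀a ∃h: 2 universal, 1 existential.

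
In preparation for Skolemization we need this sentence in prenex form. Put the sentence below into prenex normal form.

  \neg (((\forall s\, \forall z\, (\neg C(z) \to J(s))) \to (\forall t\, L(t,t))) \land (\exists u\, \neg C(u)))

Rewrite implications/biconditionals: A → B as ¬A ∨ B.
  \neg ((\neg (\forall s\, \forall z\, (\neg \neg C(z) \lor J(s))) \lor (\forall t\, L(t,t))) \land (\exists u\, \neg C(u)))
Push ¬ through the quantifiers and connectives to reach negation normal form:
  (\forall s\, \forall z\, (C(z) \lor J(s))) \land (\exists t\, \neg L(t,t)) \lor (\forall u\, C(u))
Extract every quantifier outward, since the variables are now distinct and don't occur free across branches:
  \forall s\, \forall z\, \exists t\, \forall u\, ((C(z) \lor J(s)) \land \neg L(t,t) \lor C(u))

\forall s\, \forall z\, \exists t\, \forall u\, ((C(z) \lor J(s)) \land \neg L(t,t) \lor C(u))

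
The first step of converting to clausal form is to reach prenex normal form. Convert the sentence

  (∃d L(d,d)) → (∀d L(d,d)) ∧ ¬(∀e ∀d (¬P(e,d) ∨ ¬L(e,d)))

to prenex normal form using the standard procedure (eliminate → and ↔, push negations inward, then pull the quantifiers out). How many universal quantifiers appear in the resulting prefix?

2

Rewrite implications/biconditionals: A → B as ¬A ∨ B.
  ¬(∃d L(d,d)) ∨ (∀d L(d,d)) ∧ ¬(∀e ∀d (¬P(e,d) ∨ ¬L(e,d)))
Move each ¬ inward, flipping quantifiers it crosses:
  (∀d ¬L(d,d)) ∨ (∀d L(d,d)) ∧ (∃e ∃d (P(e,d) ∧ L(e,d)))
Give each quantifier a distinct variable: d↦v, d↦a.
  (∀d ¬L(d,d)) ∨ (∀v L(v,v)) ∧ (∃e ∃a (P(e,a) ∧ L(e,a)))
Pull the quantifiers to the front (each side's bound variable is not free in the other side):
  ∀d ∀v ∃e ∃a (¬L(d,d) ∨ L(v,v) ∧ P(e,a) ∧ L(e,a))
The prefix is ∀d ∀v ∃e ∃a: 2 universal, 2 existential.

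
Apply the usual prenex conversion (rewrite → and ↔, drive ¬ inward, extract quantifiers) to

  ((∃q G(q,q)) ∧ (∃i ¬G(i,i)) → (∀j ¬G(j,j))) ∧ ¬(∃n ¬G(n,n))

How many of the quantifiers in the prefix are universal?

Eliminate → and ↔ using ¬ and ∨.
  (¬((∃q G(q,q)) ∧ (∃i ¬G(i,i))) ∨ (∀j ¬G(j,j))) ∧ ¬(∃n ¬G(n,n))
Push ¬ through the quantifiers and connectives to reach negation normal form:
  ((∀q ¬G(q,q)) ∨ (∀i G(i,i)) ∨ (∀j ¬G(j,j))) ∧ (∀n G(n,n))
Pull the quantifiers to the front (each side's bound variable is not free in the other side):
  ∀q ∀i ∀j ∀n ((¬G(q,q) ∨ G(i,i) ∨ ¬G(j,j)) ∧ G(n,n))
The prefix is ∀q ∀i ∀j ∀n: 4 universal, 0 existential.

4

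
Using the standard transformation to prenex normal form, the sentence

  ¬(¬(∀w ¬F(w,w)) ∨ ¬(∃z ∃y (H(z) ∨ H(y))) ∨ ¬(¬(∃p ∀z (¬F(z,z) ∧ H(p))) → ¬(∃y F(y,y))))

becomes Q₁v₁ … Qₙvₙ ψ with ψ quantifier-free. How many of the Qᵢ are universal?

3

First replace A → B with ¬A ∨ B.
  ¬(¬(∀w ¬F(w,w)) ∨ ¬(∃z ∃y (H(z) ∨ H(y))) ∨ ¬(¬¬(∃p ∀z (¬F(z,z) ∧ H(p))) ∨ ¬(∃y F(y,y))))
Push ¬ through the quantifiers and connectives to reach negation normal form:
  (∀w ¬F(w,w)) ∧ (∃z ∃y (H(z) ∨ H(y))) ∧ ((∃p ∀z (¬F(z,z) ∧ H(p))) ∨ (∀y ¬F(y,y)))
Give each quantifier a distinct variable: z↦u, y↦v.
  (∀w ¬F(w,w)) ∧ (∃z ∃y (H(z) ∨ H(y))) ∧ ((∃p ∀u (¬F(u,u) ∧ H(p))) ∨ (∀v ¬F(v,v)))
Extract every quantifier outward, since the variables are now distinct and don't occur free across branches:
  ∀w ∃z ∃y ∃p ∀u ∀v (¬F(w,w) ∧ (H(z) ∨ H(y)) ∧ (¬F(u,u) ∧ H(p) ∨ ¬F(v,v)))
The prefix is ∀w ∃z ∃y ∃p ∀u ∀v: 3 universal, 3 existential.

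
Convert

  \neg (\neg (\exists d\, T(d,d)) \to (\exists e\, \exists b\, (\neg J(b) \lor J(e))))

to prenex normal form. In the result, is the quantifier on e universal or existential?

Eliminate → and ↔ using ¬ and ∨.
  \neg (\neg \neg (\exists d\, T(d,d)) \lor (\exists e\, \exists b\, (\neg J(b) \lor J(e))))
Drive negations inward (¬∀x A ≡ ∃x ¬A, ¬∃x A ≡ ∀x ¬A, De Morgan for ∧/∨):
  (\forall d\, \neg T(d,d)) \land (\forall e\, \forall b\, (J(b) \land \neg J(e)))
All bound variables are already distinct, so no renaming is needed.
Pull the quantifiers to the front (each side's bound variable is not free in the other side):
  \forall d\, \forall e\, \forall b\, (\neg T(d,d) \land J(b) \land \neg J(e))
The quantifier \exists e sits under an odd number of negations (counting the antecedent side of each →), so it flips to \forall e.

universal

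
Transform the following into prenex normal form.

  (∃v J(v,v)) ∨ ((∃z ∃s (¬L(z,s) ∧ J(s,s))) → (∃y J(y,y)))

∃v ∀z ∀s ∃y (J(v,v) ∨ L(z,s) ∨ ¬J(s,s) ∨ J(y,y))

Eliminate → and ↔ using ¬ and ∨.
  (∃v J(v,v)) ∨ ¬(∃z ∃s (¬L(z,s) ∧ J(s,s))) ∨ (∃y J(y,y))
Drive negations inward (¬∀x A ≡ ∃x ¬A, ¬∃x A ≡ ∀x ¬A, De Morgan for ∧/∨):
  (∃v J(v,v)) ∨ (∀z ∀s (L(z,s) ∨ ¬J(s,s))) ∨ (∃y J(y,y))
Finally move all quantifiers to the prefix:
  ∃v ∀z ∀s ∃y (J(v,v) ∨ L(z,s) ∨ ¬J(s,s) ∨ J(y,y))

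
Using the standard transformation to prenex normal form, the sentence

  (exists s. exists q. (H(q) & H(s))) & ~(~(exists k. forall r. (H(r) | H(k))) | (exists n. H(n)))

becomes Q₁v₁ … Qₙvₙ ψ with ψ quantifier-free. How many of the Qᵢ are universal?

2

Drive negations inward (¬∀x A ≡ ∃x ¬A, ¬∃x A ≡ ∀x ¬A, De Morgan for ∧/∨):
  (exists s. exists q. (H(q) & H(s))) & (exists k. forall r. (H(r) | H(k))) & (forall n. ~H(n))
Extract every quantifier outward, since the variables are now distinct and don't occur free across branches:
  exists s. exists q. exists k. forall r. forall n. (H(q) & H(s) & (H(r) | H(k)) & ~H(n))
The prefix is exists s exists q exists k forall r forall n: 2 universal, 3 existential.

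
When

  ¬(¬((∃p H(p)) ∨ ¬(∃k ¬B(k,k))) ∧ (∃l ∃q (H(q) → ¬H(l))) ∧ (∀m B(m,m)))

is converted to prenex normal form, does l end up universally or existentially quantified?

First replace A → B with ¬A ∨ B.
  ¬(¬((∃p H(p)) ∨ ¬(∃k ¬B(k,k))) ∧ (∃l ∃q (¬H(q) ∨ ¬H(l))) ∧ (∀m B(m,m)))
Drive negations inward (¬∀x A ≡ ∃x ¬A, ¬∃x A ≡ ∀x ¬A, De Morgan for ∧/∨):
  (∃p H(p)) ∨ (∀k B(k,k)) ∨ (∀l ∀q (H(q) ∧ H(l))) ∨ (∃m ¬B(m,m))
All bound variables are already distinct, so no renaming is needed.
Pull the quantifiers to the front (each side's bound variable is not free in the other side):
  ∃p ∀k ∀l ∀q ∃m (H(p) ∨ B(k,k) ∨ H(q) ∧ H(l) ∨ ¬B(m,m))
The quantifier ∃l sits under an odd number of negations (counting the antecedent side of each →), so it flips to ∀l.

universal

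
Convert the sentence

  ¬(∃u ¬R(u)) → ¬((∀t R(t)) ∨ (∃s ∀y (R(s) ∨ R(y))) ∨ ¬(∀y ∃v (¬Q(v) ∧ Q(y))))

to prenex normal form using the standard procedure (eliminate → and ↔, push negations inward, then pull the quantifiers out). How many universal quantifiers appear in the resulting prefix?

Rewrite implications/biconditionals: A → B as ¬A ∨ B.
  ¬¬(∃u ¬R(u)) ∨ ¬((∀t R(t)) ∨ (∃s ∀y (R(s) ∨ R(y))) ∨ ¬(∀y ∃v (¬Q(v) ∧ Q(y))))
Move each ¬ inward, flipping quantifiers it crosses:
  (∃u ¬R(u)) ∨ (∃t ¬R(t)) ∧ (∀s ∃y (¬R(s) ∧ ¬R(y))) ∧ (∀y ∃v (¬Q(v) ∧ Q(y)))
Rename bound variables to avoid capture: y↦w.
  (∃u ¬R(u)) ∨ (∃t ¬R(t)) ∧ (∀s ∃y (¬R(s) ∧ ¬R(y))) ∧ (∀w ∃v (¬Q(v) ∧ Q(w)))
Pull the quantifiers to the front (each side's bound variable is not free in the other side):
  ∃u ∃t ∀s ∃y ∀w ∃v (¬R(u) ∨ ¬R(t) ∧ ¬R(s) ∧ ¬R(y) ∧ ¬Q(v) ∧ Q(w))
The prefix is ∃u ∃t ∀s ∃y ∀w ∃v: 2 universal, 4 existential.

2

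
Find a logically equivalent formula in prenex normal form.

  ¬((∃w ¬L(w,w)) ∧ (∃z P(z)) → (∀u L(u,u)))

∃w ∃z ∃u (¬L(w,w) ∧ P(z) ∧ ¬L(u,u))

Eliminate → and ↔ using ¬ and ∨.
  ¬(¬((∃w ¬L(w,w)) ∧ (∃z P(z))) ∨ (∀u L(u,u)))
Drive negations inward (¬∀x A ≡ ∃x ¬A, ¬∃x A ≡ ∀x ¬A, De Morgan for ∧/∨):
  (∃w ¬L(w,w)) ∧ (∃z P(z)) ∧ (∃u ¬L(u,u))
Pull the quantifiers to the front (each side's bound variable is not free in the other side):
  ∃w ∃z ∃u (¬L(w,w) ∧ P(z) ∧ ¬L(u,u))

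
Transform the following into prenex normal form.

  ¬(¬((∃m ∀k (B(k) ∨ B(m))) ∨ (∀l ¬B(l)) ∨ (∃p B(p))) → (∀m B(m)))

∀m ∃k ∃l ∀p ∃c (¬B(k) ∧ ¬B(m) ∧ B(l) ∧ ¬B(p) ∧ ¬B(c))

Rewrite implications/biconditionals: A → B as ¬A ∨ B.
  ¬(¬¬((∃m ∀k (B(k) ∨ B(m))) ∨ (∀l ¬B(l)) ∨ (∃p B(p))) ∨ (∀m B(m)))
Drive negations inward (¬∀x A ≡ ∃x ¬A, ¬∃x A ≡ ∀x ¬A, De Morgan for ∧/∨):
  (∀m ∃k (¬B(k) ∧ ¬B(m))) ∧ (∃l B(l)) ∧ (∀p ¬B(p)) ∧ (∃m ¬B(m))
Rename bound variables to avoid capture: m↦c.
  (∀m ∃k (¬B(k) ∧ ¬B(m))) ∧ (∃l B(l)) ∧ (∀p ¬B(p)) ∧ (∃c ¬B(c))
Finally move all quantifiers to the prefix:
  ∀m ∃k ∃l ∀p ∃c (¬B(k) ∧ ¬B(m) ∧ B(l) ∧ ¬B(p) ∧ ¬B(c))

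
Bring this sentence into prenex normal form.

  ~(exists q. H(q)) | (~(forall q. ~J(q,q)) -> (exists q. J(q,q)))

forall q. forall x1. exists z1. (~H(q) | ~J(x1,x1) | J(z1,z1))

Rewrite implications/biconditionals: A → B as ¬A ∨ B.
  ~(exists q. H(q)) | ~~(forall q. ~J(q,q)) | (exists q. J(q,q))
Move each ¬ inward, flipping quantifiers it crosses:
  (forall q. ~H(q)) | (forall q. ~J(q,q)) | (exists q. J(q,q))
Rename bound variables to avoid capture: q↦x1, q↦z1.
  (forall q. ~H(q)) | (forall x1. ~J(x1,x1)) | (exists z1. J(z1,z1))
Finally move all quantifiers to the prefix:
  forall q. forall x1. exists z1. (~H(q) | ~J(x1,x1) | J(z1,z1))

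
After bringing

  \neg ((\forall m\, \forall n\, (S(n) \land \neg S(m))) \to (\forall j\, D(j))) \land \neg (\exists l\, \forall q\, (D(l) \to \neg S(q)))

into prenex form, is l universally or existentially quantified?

First replace A → B with ¬A ∨ B.
  \neg (\neg (\forall m\, \forall n\, (S(n) \land \neg S(m))) \lor (\forall j\, D(j))) \land \neg (\exists l\, \forall q\, (\neg D(l) \lor \neg S(q)))
Drive negations inward (¬∀x A ≡ ∃x ¬A, ¬∃x A ≡ ∀x ¬A, De Morgan for ∧/∨):
  (\forall m\, \forall n\, (S(n) \land \neg S(m))) \land (\exists j\, \neg D(j)) \land (\forall l\, \exists q\, (D(l) \land S(q)))
All bound variables are already distinct, so no renaming is needed.
Pull the quantifiers to the front (each side's bound variable is not free in the other side):
  \forall m\, \forall n\, \exists j\, \forall l\, \exists q\, (S(n) \land \neg S(m) \land \neg D(j) \land D(l) \land S(q))
The quantifier \exists l sits under an odd number of negations (counting the antecedent side of each →), so it flips to \forall l.

universal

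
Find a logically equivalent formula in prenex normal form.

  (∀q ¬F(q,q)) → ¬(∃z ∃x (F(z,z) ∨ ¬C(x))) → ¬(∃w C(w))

First replace A → B with ¬A ∨ B.
  ¬(∀q ¬F(q,q)) ∨ ¬¬(∃z ∃x (F(z,z) ∨ ¬C(x))) ∨ ¬(∃w C(w))
Move each ¬ inward, flipping quantifiers it crosses:
  (∃q F(q,q)) ∨ (∃z ∃x (F(z,z) ∨ ¬C(x))) ∨ (∀w ¬C(w))
Pull the quantifiers to the front (each side's bound variable is not free in the other side):
  ∃q ∃z ∃x ∀w (F(q,q) ∨ F(z,z) ∨ ¬C(x) ∨ ¬C(w))

∃q ∃z ∃x ∀w (F(q,q) ∨ F(z,z) ∨ ¬C(x) ∨ ¬C(w))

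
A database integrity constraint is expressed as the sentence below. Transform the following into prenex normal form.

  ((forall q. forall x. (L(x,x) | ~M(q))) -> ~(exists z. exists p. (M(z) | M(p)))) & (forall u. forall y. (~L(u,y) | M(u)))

First replace A → B with ¬A ∨ B.
  (~(forall q. forall x. (L(x,x) | ~M(q))) | ~(exists z. exists p. (M(z) | M(p)))) & (forall u. forall y. (~L(u,y) | M(u)))
Move each ¬ inward, flipping quantifiers it crosses:
  ((exists q. exists x. (~L(x,x) & M(q))) | (forall z. forall p. (~M(z) & ~M(p)))) & (forall u. forall y. (~L(u,y) | M(u)))
Finally move all quantifiers to the prefix:
  exists q. exists x. forall z. forall p. forall u. forall y. ((~L(x,x) & M(q) | ~M(z) & ~M(p)) & (~L(u,y) | M(u)))

exists q. exists x. forall z. forall p. forall u. forall y. ((~L(x,x) & M(q) | ~M(z) & ~M(p)) & (~L(u,y) | M(u)))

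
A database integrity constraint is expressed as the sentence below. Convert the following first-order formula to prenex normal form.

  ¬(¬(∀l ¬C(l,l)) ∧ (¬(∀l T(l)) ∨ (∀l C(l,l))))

Drive negations inward (¬∀x A ≡ ∃x ¬A, ¬∃x A ≡ ∀x ¬A, De Morgan for ∧/∨):
  (∀l ¬C(l,l)) ∨ (∀l T(l)) ∧ (∃l ¬C(l,l))
Give each quantifier a distinct variable: l↦c, l↦x1.
  (∀l ¬C(l,l)) ∨ (∀c T(c)) ∧ (∃x1 ¬C(x1,x1))
Extract every quantifier outward, since the variables are now distinct and don't occur free across branches:
  ∀l ∀c ∃x1 (¬C(l,l) ∨ T(c) ∧ ¬C(x1,x1))

∀l ∀c ∃x1 (¬C(l,l) ∨ T(c) ∧ ¬C(x1,x1))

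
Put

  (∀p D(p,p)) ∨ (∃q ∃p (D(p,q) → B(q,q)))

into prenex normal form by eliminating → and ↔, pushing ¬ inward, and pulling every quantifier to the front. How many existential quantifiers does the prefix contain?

First replace A → B with ¬A ∨ B.
  (∀p D(p,p)) ∨ (∃q ∃p (¬D(p,q) ∨ B(q,q)))
Standardize variables apart so no two quantifiers bind the same name: p↦r.
  (∀p D(p,p)) ∨ (∃q ∃r (¬D(r,q) ∨ B(q,q)))
Pull the quantifiers to the front (each side's bound variable is not free in the other side):
  ∀p ∃q ∃r (D(p,p) ∨ ¬D(r,q) ∨ B(q,q))
The prefix is ∀p ∃q ∃r: 1 universal, 2 existential.

2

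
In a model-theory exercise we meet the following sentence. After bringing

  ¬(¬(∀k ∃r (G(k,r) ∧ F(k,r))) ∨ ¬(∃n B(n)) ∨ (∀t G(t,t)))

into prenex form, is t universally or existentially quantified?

existential

Push ¬ through the quantifiers and connectives to reach negation normal form:
  (∀k ∃r (G(k,r) ∧ F(k,r))) ∧ (∃n B(n)) ∧ (∃t ¬G(t,t))
All bound variables are already distinct, so no renaming is needed.
Pull the quantifiers to the front (each side's bound variable is not free in the other side):
  ∀k ∃r ∃n ∃t (G(k,r) ∧ F(k,r) ∧ B(n) ∧ ¬G(t,t))
The quantifier ∀t sits under an odd number of negations, so it flips to ∃t.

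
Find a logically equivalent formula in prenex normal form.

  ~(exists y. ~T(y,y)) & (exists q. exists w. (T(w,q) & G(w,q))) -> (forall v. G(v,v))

exists y. forall q. forall w. forall v. (~T(y,y) | ~T(w,q) | ~G(w,q) | G(v,v))

Eliminate → and ↔ using ¬ and ∨.
  ~(~(exists y. ~T(y,y)) & (exists q. exists w. (T(w,q) & G(w,q)))) | (forall v. G(v,v))
Drive negations inward (¬∀x A ≡ ∃x ¬A, ¬∃x A ≡ ∀x ¬A, De Morgan for ∧/∨):
  (exists y. ~T(y,y)) | (forall q. forall w. (~T(w,q) | ~G(w,q))) | (forall v. G(v,v))
All bound variables are already distinct, so no renaming is needed.
Pull the quantifiers to the front (each side's bound variable is not free in the other side):
  exists y. forall q. forall w. forall v. (~T(y,y) | ~T(w,q) | ~G(w,q) | G(v,v))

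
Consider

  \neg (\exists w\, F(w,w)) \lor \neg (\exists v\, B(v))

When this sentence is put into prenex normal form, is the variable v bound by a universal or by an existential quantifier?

universal

Push ¬ through the quantifiers and connectives to reach negation normal form:
  (\forall w\, \neg F(w,w)) \lor (\forall v\, \neg B(v))
Finally move all quantifiers to the prefix:
  \forall w\, \forall v\, (\neg F(w,w) \lor \neg B(v))
The quantifier \exists v sits under an odd number of negations, so it flips to \forall v.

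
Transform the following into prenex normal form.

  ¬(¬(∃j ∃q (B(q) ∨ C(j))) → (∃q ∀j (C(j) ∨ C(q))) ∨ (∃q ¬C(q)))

∀j ∀q ∀w1 ∃w ∀r (¬B(q) ∧ ¬C(j) ∧ ¬C(w) ∧ ¬C(w1) ∧ C(r))

Eliminate → and ↔ using ¬ and ∨.
  ¬(¬¬(∃j ∃q (B(q) ∨ C(j))) ∨ (∃q ∀j (C(j) ∨ C(q))) ∨ (∃q ¬C(q)))
Drive negations inward (¬∀x A ≡ ∃x ¬A, ¬∃x A ≡ ∀x ¬A, De Morgan for ∧/∨):
  (∀j ∀q (¬B(q) ∧ ¬C(j))) ∧ (∀q ∃j (¬C(j) ∧ ¬C(q))) ∧ (∀q C(q))
Rename bound variables to avoid capture: q↦w1, j↦w, q↦r.
  (∀j ∀q (¬B(q) ∧ ¬C(j))) ∧ (∀w1 ∃w (¬C(w) ∧ ¬C(w1))) ∧ (∀r C(r))
Pull the quantifiers to the front (each side's bound variable is not free in the other side):
  ∀j ∀q ∀w1 ∃w ∀r (¬B(q) ∧ ¬C(j) ∧ ¬C(w) ∧ ¬C(w1) ∧ C(r))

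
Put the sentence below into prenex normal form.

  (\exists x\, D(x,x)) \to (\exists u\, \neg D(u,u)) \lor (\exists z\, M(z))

Eliminate → and ↔ using ¬ and ∨.
  \neg (\exists x\, D(x,x)) \lor (\exists u\, \neg D(u,u)) \lor (\exists z\, M(z))
Move each ¬ inward, flipping quantifiers it crosses:
  (\forall x\, \neg D(x,x)) \lor (\exists u\, \neg D(u,u)) \lor (\exists z\, M(z))
All bound variables are already distinct, so no renaming is needed.
Finally move all quantifiers to the prefix:
  \forall x\, \exists u\, \exists z\, (\neg D(x,x) \lor \neg D(u,u) \lor M(z))

\forall x\, \exists u\, \exists z\, (\neg D(x,x) \lor \neg D(u,u) \lor M(z))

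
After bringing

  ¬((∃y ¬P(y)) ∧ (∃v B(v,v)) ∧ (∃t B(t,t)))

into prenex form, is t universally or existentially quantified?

Drive negations inward (¬∀x A ≡ ∃x ¬A, ¬∃x A ≡ ∀x ¬A, De Morgan for ∧/∨):
  (∀y P(y)) ∨ (∀v ¬B(v,v)) ∨ (∀t ¬B(t,t))
Finally move all quantifiers to the prefix:
  ∀y ∀v ∀t (P(y) ∨ ¬B(v,v) ∨ ¬B(t,t))
The quantifier ∃t sits under an odd number of negations, so it flips to ∀t.

universal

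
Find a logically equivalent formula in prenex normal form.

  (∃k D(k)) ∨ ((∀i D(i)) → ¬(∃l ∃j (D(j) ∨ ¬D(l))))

First replace A → B with ¬A ∨ B.
  (∃k D(k)) ∨ ¬(∀i D(i)) ∨ ¬(∃l ∃j (D(j) ∨ ¬D(l)))
Move each ¬ inward, flipping quantifiers it crosses:
  (∃k D(k)) ∨ (∃i ¬D(i)) ∨ (∀l ∀j (¬D(j) ∧ D(l)))
Finally move all quantifiers to the prefix:
  ∃k ∃i ∀l ∀j (D(k) ∨ ¬D(i) ∨ ¬D(j) ∧ D(l))

∃k ∃i ∀l ∀j (D(k) ∨ ¬D(i) ∨ ¬D(j) ∧ D(l))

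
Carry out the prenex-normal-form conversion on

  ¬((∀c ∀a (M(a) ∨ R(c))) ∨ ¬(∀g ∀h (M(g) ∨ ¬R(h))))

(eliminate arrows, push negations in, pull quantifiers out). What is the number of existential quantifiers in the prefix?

Push ¬ through the quantifiers and connectives to reach negation normal form:
  (∃c ∃a (¬M(a) ∧ ¬R(c))) ∧ (∀g ∀h (M(g) ∨ ¬R(h)))
All bound variables are already distinct, so no renaming is needed.
Extract every quantifier outward, since the variables are now distinct and don't occur free across branches:
  ∃c ∃a ∀g ∀h (¬M(a) ∧ ¬R(c) ∧ (M(g) ∨ ¬R(h)))
The prefix is ∃c ∃a ∀g ∀h: 2 universal, 2 existential.

2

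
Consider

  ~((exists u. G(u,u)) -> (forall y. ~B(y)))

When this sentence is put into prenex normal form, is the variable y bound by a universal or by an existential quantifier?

existential

Rewrite implications/biconditionals: A → B as ¬A ∨ B.
  ~(~(exists u. G(u,u)) | (forall y. ~B(y)))
Drive negations inward (¬∀x A ≡ ∃x ¬A, ¬∃x A ≡ ∀x ¬A, De Morgan for ∧/∨):
  (exists u. G(u,u)) & (exists y. B(y))
All bound variables are already distinct, so no renaming is needed.
Extract every quantifier outward, since the variables are now distinct and don't occur free across branches:
  exists u. exists y. (G(u,u) & B(y))
The quantifier forall y sits under an odd number of negations (counting the antecedent side of each →), so it flips to exists y.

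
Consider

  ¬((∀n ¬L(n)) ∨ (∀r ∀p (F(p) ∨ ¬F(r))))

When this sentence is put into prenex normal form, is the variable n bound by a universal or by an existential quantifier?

Push ¬ through the quantifiers and connectives to reach negation normal form:
  (∃n L(n)) ∧ (∃r ∃p (¬F(p) ∧ F(r)))
All bound variables are already distinct, so no renaming is needed.
Pull the quantifiers to the front (each side's bound variable is not free in the other side):
  ∃n ∃r ∃p (L(n) ∧ ¬F(p) ∧ F(r))
The quantifier ∀n sits under an odd number of negations, so it flips to ∃n.

existential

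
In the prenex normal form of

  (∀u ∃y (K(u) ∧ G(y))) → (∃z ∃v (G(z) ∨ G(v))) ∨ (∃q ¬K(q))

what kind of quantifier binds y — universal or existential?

First replace A → B with ¬A ∨ B.
  ¬(∀u ∃y (K(u) ∧ G(y))) ∨ (∃z ∃v (G(z) ∨ G(v))) ∨ (∃q ¬K(q))
Move each ¬ inward, flipping quantifiers it crosses:
  (∃u ∀y (¬K(u) ∨ ¬G(y))) ∨ (∃z ∃v (G(z) ∨ G(v))) ∨ (∃q ¬K(q))
Pull the quantifiers to the front (each side's bound variable is not free in the other side):
  ∃u ∀y ∃z ∃v ∃q (¬K(u) ∨ ¬G(y) ∨ G(z) ∨ G(v) ∨ ¬K(q))
The quantifier ∃y sits under an odd number of negations (counting the antecedent side of each →), so it flips to ∀y.

universal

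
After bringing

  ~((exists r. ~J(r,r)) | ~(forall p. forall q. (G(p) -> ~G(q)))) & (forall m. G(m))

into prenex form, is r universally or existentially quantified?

universal

Eliminate → and ↔ using ¬ and ∨.
  ~((exists r. ~J(r,r)) | ~(forall p. forall q. (~G(p) | ~G(q)))) & (forall m. G(m))
Push ¬ through the quantifiers and connectives to reach negation normal form:
  (forall r. J(r,r)) & (forall p. forall q. (~G(p) | ~G(q))) & (forall m. G(m))
All bound variables are already distinct, so no renaming is needed.
Extract every quantifier outward, since the variables are now distinct and don't occur free across branches:
  forall r. forall p. forall q. forall m. (J(r,r) & (~G(p) | ~G(q)) & G(m))
The quantifier exists r sits under an odd number of negations (counting the antecedent side of each →), so it flips to forall r.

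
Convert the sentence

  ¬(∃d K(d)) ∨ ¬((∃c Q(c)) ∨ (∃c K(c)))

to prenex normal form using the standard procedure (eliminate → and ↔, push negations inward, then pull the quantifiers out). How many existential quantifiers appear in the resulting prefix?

0

Drive negations inward (¬∀x A ≡ ∃x ¬A, ¬∃x A ≡ ∀x ¬A, De Morgan for ∧/∨):
  (∀d ¬K(d)) ∨ (∀c ¬Q(c)) ∧ (∀c ¬K(c))
Standardize variables apart so no two quantifiers bind the same name: c↦p.
  (∀d ¬K(d)) ∨ (∀c ¬Q(c)) ∧ (∀p ¬K(p))
Extract every quantifier outward, since the variables are now distinct and don't occur free across branches:
  ∀d ∀c ∀p (¬K(d) ∨ ¬Q(c) ∧ ¬K(p))
The prefix is ∀d ∀c ∀p: 3 universal, 0 existential.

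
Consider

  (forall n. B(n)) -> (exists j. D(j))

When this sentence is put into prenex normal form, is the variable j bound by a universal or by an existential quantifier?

existential

Eliminate → and ↔ using ¬ and ∨.
  ~(forall n. B(n)) | (exists j. D(j))
Drive negations inward (¬∀x A ≡ ∃x ¬A, ¬∃x A ≡ ∀x ¬A, De Morgan for ∧/∨):
  (exists n. ~B(n)) | (exists j. D(j))
All bound variables are already distinct, so no renaming is needed.
Finally move all quantifiers to the prefix:
  exists n. exists j. (~B(n) | D(j))
The quantifier exists j sits under an even number of negations (counting the antecedent side of each →), so it remains existential.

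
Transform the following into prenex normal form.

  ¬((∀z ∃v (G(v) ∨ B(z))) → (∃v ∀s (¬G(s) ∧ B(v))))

∀z ∃v ∀c ∃s ((G(v) ∨ B(z)) ∧ (G(s) ∨ ¬B(c)))

First replace A → B with ¬A ∨ B.
  ¬(¬(∀z ∃v (G(v) ∨ B(z))) ∨ (∃v ∀s (¬G(s) ∧ B(v))))
Drive negations inward (¬∀x A ≡ ∃x ¬A, ¬∃x A ≡ ∀x ¬A, De Morgan for ∧/∨):
  (∀z ∃v (G(v) ∨ B(z))) ∧ (∀v ∃s (G(s) ∨ ¬B(v)))
Standardize variables apart so no two quantifiers bind the same name: v↦c.
  (∀z ∃v (G(v) ∨ B(z))) ∧ (∀c ∃s (G(s) ∨ ¬B(c)))
Extract every quantifier outward, since the variables are now distinct and don't occur free across branches:
  ∀z ∃v ∀c ∃s ((G(v) ∨ B(z)) ∧ (G(s) ∨ ¬B(c)))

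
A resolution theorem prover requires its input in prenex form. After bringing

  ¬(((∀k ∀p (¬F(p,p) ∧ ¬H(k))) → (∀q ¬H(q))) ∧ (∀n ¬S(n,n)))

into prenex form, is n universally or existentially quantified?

First replace A → B with ¬A ∨ B.
  ¬((¬(∀k ∀p (¬F(p,p) ∧ ¬H(k))) ∨ (∀q ¬H(q))) ∧ (∀n ¬S(n,n)))
Push ¬ through the quantifiers and connectives to reach negation normal form:
  (∀k ∀p (¬F(p,p) ∧ ¬H(k))) ∧ (∃q H(q)) ∨ (∃n S(n,n))
All bound variables are already distinct, so no renaming is needed.
Finally move all quantifiers to the prefix:
  ∀k ∀p ∃q ∃n (¬F(p,p) ∧ ¬H(k) ∧ H(q) ∨ S(n,n))
The quantifier ∀n sits under an odd number of negations (counting the antecedent side of each →), so it flips to ∃n.

existential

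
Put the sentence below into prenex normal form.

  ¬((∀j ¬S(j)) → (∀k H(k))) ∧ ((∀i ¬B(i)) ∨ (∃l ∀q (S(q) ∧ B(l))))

Rewrite implications/biconditionals: A → B as ¬A ∨ B.
  ¬(¬(∀j ¬S(j)) ∨ (∀k H(k))) ∧ ((∀i ¬B(i)) ∨ (∃l ∀q (S(q) ∧ B(l))))
Push ¬ through the quantifiers and connectives to reach negation normal form:
  (∀j ¬S(j)) ∧ (∃k ¬H(k)) ∧ ((∀i ¬B(i)) ∨ (∃l ∀q (S(q) ∧ B(l))))
All bound variables are already distinct, so no renaming is needed.
Pull the quantifiers to the front (each side's bound variable is not free in the other side):
  ∀j ∃k ∀i ∃l ∀q (¬S(j) ∧ ¬H(k) ∧ (¬B(i) ∨ S(q) ∧ B(l)))

∀j ∃k ∀i ∃l ∀q (¬S(j) ∧ ¬H(k) ∧ (¬B(i) ∨ S(q) ∧ B(l)))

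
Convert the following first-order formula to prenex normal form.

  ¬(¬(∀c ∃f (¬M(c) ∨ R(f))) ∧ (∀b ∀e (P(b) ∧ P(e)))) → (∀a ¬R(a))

Rewrite implications/biconditionals: A → B as ¬A ∨ B.
  ¬¬(¬(∀c ∃f (¬M(c) ∨ R(f))) ∧ (∀b ∀e (P(b) ∧ P(e)))) ∨ (∀a ¬R(a))
Push ¬ through the quantifiers and connectives to reach negation normal form:
  (∃c ∀f (M(c) ∧ ¬R(f))) ∧ (∀b ∀e (P(b) ∧ P(e))) ∨ (∀a ¬R(a))
Extract every quantifier outward, since the variables are now distinct and don't occur free across branches:
  ∃c ∀f ∀b ∀e ∀a (M(c) ∧ ¬R(f) ∧ P(b) ∧ P(e) ∨ ¬R(a))

∃c ∀f ∀b ∀e ∀a (M(c) ∧ ¬R(f) ∧ P(b) ∧ P(e) ∨ ¬R(a))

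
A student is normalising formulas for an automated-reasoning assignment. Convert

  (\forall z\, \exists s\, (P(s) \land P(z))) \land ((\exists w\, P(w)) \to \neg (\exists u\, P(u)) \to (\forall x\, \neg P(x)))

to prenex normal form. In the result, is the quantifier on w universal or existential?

First replace A → B with ¬A ∨ B.
  (\forall z\, \exists s\, (P(s) \land P(z))) \land (\neg (\exists w\, P(w)) \lor \neg \neg (\exists u\, P(u)) \lor (\forall x\, \neg P(x)))
Drive negations inward (¬∀x A ≡ ∃x ¬A, ¬∃x A ≡ ∀x ¬A, De Morgan for ∧/∨):
  (\forall z\, \exists s\, (P(s) \land P(z))) \land ((\forall w\, \neg P(w)) \lor (\exists u\, P(u)) \lor (\forall x\, \neg P(x)))
All bound variables are already distinct, so no renaming is needed.
Pull the quantifiers to the front (each side's bound variable is not free in the other side):
  \forall z\, \exists s\, \forall w\, \exists u\, \forall x\, (P(s) \land P(z) \land (\neg P(w) \lor P(u) \lor \neg P(x)))
The quantifier \exists w sits under an odd number of negations (counting the antecedent side of each →), so it flips to \forall w.

universal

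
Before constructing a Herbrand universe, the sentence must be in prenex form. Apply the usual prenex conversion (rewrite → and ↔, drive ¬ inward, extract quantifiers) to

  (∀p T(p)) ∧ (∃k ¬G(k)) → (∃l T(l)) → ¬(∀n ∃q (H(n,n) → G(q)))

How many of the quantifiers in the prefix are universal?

3

Eliminate → and ↔ using ¬ and ∨.
  ¬((∀p T(p)) ∧ (∃k ¬G(k))) ∨ ¬(∃l T(l)) ∨ ¬(∀n ∃q (¬H(n,n) ∨ G(q)))
Push ¬ through the quantifiers and connectives to reach negation normal form:
  (∃p ¬T(p)) ∨ (∀k G(k)) ∨ (∀l ¬T(l)) ∨ (∃n ∀q (H(n,n) ∧ ¬G(q)))
All bound variables are already distinct, so no renaming is needed.
Finally move all quantifiers to the prefix:
  ∃p ∀k ∀l ∃n ∀q (¬T(p) ∨ G(k) ∨ ¬T(l) ∨ H(n,n) ∧ ¬G(q))
The prefix is ∃p ∀k ∀l ∃n ∀q: 3 universal, 2 existential.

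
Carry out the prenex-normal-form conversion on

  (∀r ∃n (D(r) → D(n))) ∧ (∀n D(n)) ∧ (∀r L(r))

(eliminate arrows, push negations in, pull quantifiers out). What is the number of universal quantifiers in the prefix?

Eliminate → and ↔ using ¬ and ∨.
  (∀r ∃n (¬D(r) ∨ D(n))) ∧ (∀n D(n)) ∧ (∀r L(r))
Give each quantifier a distinct variable: n↦x, r↦x1.
  (∀r ∃n (¬D(r) ∨ D(n))) ∧ (∀x D(x)) ∧ (∀x1 L(x1))
Extract every quantifier outward, since the variables are now distinct and don't occur free across branches:
  ∀r ∃n ∀x ∀x1 ((¬D(r) ∨ D(n)) ∧ D(x) ∧ L(x1))
The prefix is ∀r ∃n ∀x ∀x1: 3 universal, 1 existential.

3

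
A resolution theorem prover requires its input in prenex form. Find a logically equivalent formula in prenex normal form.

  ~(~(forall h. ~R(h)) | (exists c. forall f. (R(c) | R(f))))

forall h. forall c. exists f. (~R(h) & ~R(c) & ~R(f))

Push ¬ through the quantifiers and connectives to reach negation normal form:
  (forall h. ~R(h)) & (forall c. exists f. (~R(c) & ~R(f)))
All bound variables are already distinct, so no renaming is needed.
Extract every quantifier outward, since the variables are now distinct and don't occur free across branches:
  forall h. forall c. exists f. (~R(h) & ~R(c) & ~R(f))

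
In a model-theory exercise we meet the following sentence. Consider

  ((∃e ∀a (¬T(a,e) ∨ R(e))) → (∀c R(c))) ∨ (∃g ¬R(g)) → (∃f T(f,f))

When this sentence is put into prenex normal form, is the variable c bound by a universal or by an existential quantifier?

existential

First replace A → B with ¬A ∨ B.
  ¬(¬(∃e ∀a (¬T(a,e) ∨ R(e))) ∨ (∀c R(c)) ∨ (∃g ¬R(g))) ∨ (∃f T(f,f))
Push ¬ through the quantifiers and connectives to reach negation normal form:
  (∃e ∀a (¬T(a,e) ∨ R(e))) ∧ (∃c ¬R(c)) ∧ (∀g R(g)) ∨ (∃f T(f,f))
Finally move all quantifiers to the prefix:
  ∃e ∀a ∃c ∀g ∃f ((¬T(a,e) ∨ R(e)) ∧ ¬R(c) ∧ R(g) ∨ T(f,f))
The quantifier ∀c sits under an odd number of negations (counting the antecedent side of each →), so it flips to ∃c.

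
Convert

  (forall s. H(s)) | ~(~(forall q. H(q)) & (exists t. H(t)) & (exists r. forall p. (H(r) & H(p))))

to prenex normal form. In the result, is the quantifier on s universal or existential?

Move each ¬ inward, flipping quantifiers it crosses:
  (forall s. H(s)) | (forall q. H(q)) | (forall t. ~H(t)) | (forall r. exists p. (~H(r) | ~H(p)))
All bound variables are already distinct, so no renaming is needed.
Pull the quantifiers to the front (each side's bound variable is not free in the other side):
  forall s. forall q. forall t. forall r. exists p. (H(s) | H(q) | ~H(t) | ~H(r) | ~H(p))
The quantifier forall s sits under an even number of negations, so it remains universal.

universal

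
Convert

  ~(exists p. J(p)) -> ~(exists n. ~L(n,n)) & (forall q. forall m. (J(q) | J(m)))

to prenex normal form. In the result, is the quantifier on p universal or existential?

existential

First replace A → B with ¬A ∨ B.
  ~~(exists p. J(p)) | ~(exists n. ~L(n,n)) & (forall q. forall m. (J(q) | J(m)))
Push ¬ through the quantifiers and connectives to reach negation normal form:
  (exists p. J(p)) | (forall n. L(n,n)) & (forall q. forall m. (J(q) | J(m)))
All bound variables are already distinct, so no renaming is needed.
Finally move all quantifiers to the prefix:
  exists p. forall n. forall q. forall m. (J(p) | L(n,n) & (J(q) | J(m)))
The quantifier exists p sits under an even number of negations (counting the antecedent side of each →), so it remains existential.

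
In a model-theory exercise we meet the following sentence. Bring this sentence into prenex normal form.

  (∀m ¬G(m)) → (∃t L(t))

∃m ∃t (G(m) ∨ L(t))

Rewrite implications/biconditionals: A → B as ¬A ∨ B.
  ¬(∀m ¬G(m)) ∨ (∃t L(t))
Drive negations inward (¬∀x A ≡ ∃x ¬A, ¬∃x A ≡ ∀x ¬A, De Morgan for ∧/∨):
  (∃m G(m)) ∨ (∃t L(t))
Extract every quantifier outward, since the variables are now distinct and don't occur free across branches:
  ∃m ∃t (G(m) ∨ L(t))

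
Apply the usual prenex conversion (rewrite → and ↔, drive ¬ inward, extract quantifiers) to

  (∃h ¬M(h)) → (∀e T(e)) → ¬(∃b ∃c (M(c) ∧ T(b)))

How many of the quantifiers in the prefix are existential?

1

Eliminate → and ↔ using ¬ and ∨.
  ¬(∃h ¬M(h)) ∨ ¬(∀e T(e)) ∨ ¬(∃b ∃c (M(c) ∧ T(b)))
Drive negations inward (¬∀x A ≡ ∃x ¬A, ¬∃x A ≡ ∀x ¬A, De Morgan for ∧/∨):
  (∀h M(h)) ∨ (∃e ¬T(e)) ∨ (∀b ∀c (¬M(c) ∨ ¬T(b)))
Finally move all quantifiers to the prefix:
  ∀h ∃e ∀b ∀c (M(h) ∨ ¬T(e) ∨ ¬M(c) ∨ ¬T(b))
The prefix is ∀h ∃e ∀b ∀c: 3 universal, 1 existential.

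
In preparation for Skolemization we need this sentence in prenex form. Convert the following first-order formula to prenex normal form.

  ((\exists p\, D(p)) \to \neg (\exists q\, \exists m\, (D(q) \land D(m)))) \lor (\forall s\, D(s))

Rewrite implications/biconditionals: A → B as ¬A ∨ B.
  \neg (\exists p\, D(p)) \lor \neg (\exists q\, \exists m\, (D(q) \land D(m))) \lor (\forall s\, D(s))
Drive negations inward (¬∀x A ≡ ∃x ¬A, ¬∃x A ≡ ∀x ¬A, De Morgan for ∧/∨):
  (\forall p\, \neg D(p)) \lor (\forall q\, \forall m\, (\neg D(q) \lor \neg D(m))) \lor (\forall s\, D(s))
All bound variables are already distinct, so no renaming is needed.
Extract every quantifier outward, since the variables are now distinct and don't occur free across branches:
  \forall p\, \forall q\, \forall m\, \forall s\, (\neg D(p) \lor \neg D(q) \lor \neg D(m) \lor D(s))

\forall p\, \forall q\, \forall m\, \forall s\, (\neg D(p) \lor \neg D(q) \lor \neg D(m) \lor D(s))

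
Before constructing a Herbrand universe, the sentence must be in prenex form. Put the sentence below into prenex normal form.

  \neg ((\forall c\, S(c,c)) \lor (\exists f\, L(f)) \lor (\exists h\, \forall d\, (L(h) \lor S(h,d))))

Push ¬ through the quantifiers and connectives to reach negation normal form:
  (\exists c\, \neg S(c,c)) \land (\forall f\, \neg L(f)) \land (\forall h\, \exists d\, (\neg L(h) \land \neg S(h,d)))
Pull the quantifiers to the front (each side's bound variable is not free in the other side):
  \exists c\, \forall f\, \forall h\, \exists d\, (\neg S(c,c) \land \neg L(f) \land \neg L(h) \land \neg S(h,d))

\exists c\, \forall f\, \forall h\, \exists d\, (\neg S(c,c) \land \neg L(f) \land \neg L(h) \land \neg S(h,d))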